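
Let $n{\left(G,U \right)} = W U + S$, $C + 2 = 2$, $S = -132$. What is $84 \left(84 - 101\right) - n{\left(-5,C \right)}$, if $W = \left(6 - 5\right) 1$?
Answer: $-1296$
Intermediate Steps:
$C = 0$ ($C = -2 + 2 = 0$)
$W = 1$ ($W = 1 \cdot 1 = 1$)
$n{\left(G,U \right)} = -132 + U$ ($n{\left(G,U \right)} = 1 U - 132 = U - 132 = -132 + U$)
$84 \left(84 - 101\right) - n{\left(-5,C \right)} = 84 \left(84 - 101\right) - \left(-132 + 0\right) = 84 \left(-17\right) - -132 = -1428 + 132 = -1296$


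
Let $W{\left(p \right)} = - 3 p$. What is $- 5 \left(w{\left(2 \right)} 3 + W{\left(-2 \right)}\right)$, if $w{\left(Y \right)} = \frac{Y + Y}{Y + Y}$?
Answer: $-45$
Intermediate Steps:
$w{\left(Y \right)} = 1$ ($w{\left(Y \right)} = \frac{2 Y}{2 Y} = 2 Y \frac{1}{2 Y} = 1$)
$- 5 \left(w{\left(2 \right)} 3 + W{\left(-2 \right)}\right) = - 5 \left(1 \cdot 3 - -6\right) = - 5 \left(3 + 6\right) = \left(-5\right) 9 = -45$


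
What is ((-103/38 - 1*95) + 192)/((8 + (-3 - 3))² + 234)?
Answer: 3583/9044 ≈ 0.39617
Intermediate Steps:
((-103/38 - 1*95) + 192)/((8 + (-3 - 3))² + 234) = ((-103*1/38 - 95) + 192)/((8 - 6)² + 234) = ((-103/38 - 95) + 192)/(2² + 234) = (-3713/38 + 192)/(4 + 234) = (3583/38)/238 = (3583/38)*(1/238) = 3583/9044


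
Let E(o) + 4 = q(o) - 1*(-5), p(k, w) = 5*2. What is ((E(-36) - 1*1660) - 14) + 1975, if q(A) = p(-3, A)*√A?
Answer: 302 + 60*I ≈ 302.0 + 60.0*I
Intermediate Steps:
p(k, w) = 10
q(A) = 10*√A
E(o) = 1 + 10*√o (E(o) = -4 + (10*√o - 1*(-5)) = -4 + (10*√o + 5) = -4 + (5 + 10*√o) = 1 + 10*√o)
((E(-36) - 1*1660) - 14) + 1975 = (((1 + 10*√(-36)) - 1*1660) - 14) + 1975 = (((1 + 10*(6*I)) - 1660) - 14) + 1975 = (((1 + 60*I) - 1660) - 14) + 1975 = ((-1659 + 60*I) - 14) + 1975 = (-1673 + 60*I) + 1975 = 302 + 60*I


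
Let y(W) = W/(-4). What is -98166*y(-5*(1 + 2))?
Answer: -736245/2 ≈ -3.6812e+5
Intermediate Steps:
y(W) = -W/4 (y(W) = W*(-¼) = -W/4)
-98166*y(-5*(1 + 2)) = -(-49083)*(-5*(1 + 2))/2 = -(-49083)*(-5*3)/2 = -(-49083)*(-15)/2 = -98166*15/4 = -736245/2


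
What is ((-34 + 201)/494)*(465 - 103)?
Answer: 30227/247 ≈ 122.38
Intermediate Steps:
((-34 + 201)/494)*(465 - 103) = (167*(1/494))*362 = (167/494)*362 = 30227/247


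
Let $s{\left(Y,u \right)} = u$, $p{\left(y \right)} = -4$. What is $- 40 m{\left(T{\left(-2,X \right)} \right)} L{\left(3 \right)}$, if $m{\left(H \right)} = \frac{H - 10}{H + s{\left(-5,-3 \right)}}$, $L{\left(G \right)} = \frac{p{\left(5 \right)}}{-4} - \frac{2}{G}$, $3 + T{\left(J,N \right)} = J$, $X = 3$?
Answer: $-25$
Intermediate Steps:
$T{\left(J,N \right)} = -3 + J$
$L{\left(G \right)} = 1 - \frac{2}{G}$ ($L{\left(G \right)} = - \frac{4}{-4} - \frac{2}{G} = \left(-4\right) \left(- \frac{1}{4}\right) - \frac{2}{G} = 1 - \frac{2}{G}$)
$m{\left(H \right)} = \frac{-10 + H}{-3 + H}$ ($m{\left(H \right)} = \frac{H - 10}{H - 3} = \frac{-10 + H}{-3 + H}$)
$- 40 m{\left(T{\left(-2,X \right)} \right)} L{\left(3 \right)} = - 40 \frac{-10 - 5}{-3 - 5} \frac{-2 + 3}{3} = - 40 \frac{-10 - 5}{-3 - 5} \cdot \frac{1}{3} \cdot 1 = - 40 \frac{1}{-8} \left(-15\right) \frac{1}{3} = - 40 \left(\left(- \frac{1}{8}\right) \left(-15\right)\right) \frac{1}{3} = \left(-40\right) \frac{15}{8} \cdot \frac{1}{3} = \left(-75\right) \frac{1}{3} = -25$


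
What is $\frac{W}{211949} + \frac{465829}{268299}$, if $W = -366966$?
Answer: $\frac{275379887}{56865704751} \approx 0.0048426$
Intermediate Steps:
$\frac{W}{211949} + \frac{465829}{268299} = - \frac{366966}{211949} + \frac{465829}{268299} = \frac{275379887}{56865704751}$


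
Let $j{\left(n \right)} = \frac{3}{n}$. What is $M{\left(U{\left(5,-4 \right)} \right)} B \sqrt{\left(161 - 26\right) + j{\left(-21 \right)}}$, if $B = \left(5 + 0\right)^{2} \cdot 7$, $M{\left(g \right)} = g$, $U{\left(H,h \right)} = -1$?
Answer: $- 100 \sqrt{413} \approx -2032.2$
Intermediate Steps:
$B = 175$ ($B = 5^{2} \cdot 7 = 25 \cdot 7 = 175$)
$M{\left(U{\left(5,-4 \right)} \right)} B \sqrt{\left(161 - 26\right) + j{\left(-21 \right)}} = \left(-1\right) 175 \sqrt{\left(161 - 26\right) + \frac{3}{-21}} = - 175 \sqrt{135 + 3 \left(- \frac{1}{21}\right)} = - 175 \sqrt{135 - \frac{1}{7}} = - 175 \sqrt{\frac{944}{7}} = - 175 \frac{4 \sqrt{413}}{7} = - 100 \sqrt{413}$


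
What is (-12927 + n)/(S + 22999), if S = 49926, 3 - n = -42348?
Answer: 29424/72925 ≈ 0.40348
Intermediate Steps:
n = 42351 (n = 3 - 1*(-42348) = 3 + 42348 = 42351)
(-12927 + n)/(S + 22999) = (-12927 + 42351)/(49926 + 22999) = 29424/72925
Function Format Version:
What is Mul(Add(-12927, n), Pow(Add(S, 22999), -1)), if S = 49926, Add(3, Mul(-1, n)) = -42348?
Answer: Rational(29424, 72925) ≈ 0.40348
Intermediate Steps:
n = 42351 (n = Add(3, Mul(-1, -42348)) = Add(3, 42348) = 42351)
Mul(Add(-12927, n), Pow(Add(S, 22999), -1)) = Mul(Add(-12927, 42351), Pow(Add(49926, 22999), -1)) = Mul(29424, Pow(72925, -1)) = Mul(29424, Rational(1, 72925)) = Rational(29424, 72925)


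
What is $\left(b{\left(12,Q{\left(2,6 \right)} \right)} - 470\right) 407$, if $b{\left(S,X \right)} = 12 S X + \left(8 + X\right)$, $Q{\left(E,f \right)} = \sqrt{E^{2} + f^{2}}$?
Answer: $-188034 + 118030 \sqrt{10} \approx 1.8521 \cdot 10^{5}$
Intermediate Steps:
$b{\left(S,X \right)} = 8 + X + 12 S X$ ($b{\left(S,X \right)} = 12 S X + \left(8 + X\right) = 8 + X + 12 S X$)
$\left(b{\left(12,Q{\left(2,6 \right)} \right)} - 470\right) 407 = \left(\left(8 + \sqrt{2^{2} + 6^{2}} + 12 \cdot 12 \sqrt{2^{2} + 6^{2}}\right) - 470\right) 407 = \left(\left(8 + \sqrt{4 + 36} + 12 \cdot 12 \sqrt{4 + 36}\right) - 470\right) 407 = \left(\left(8 + \sqrt{40} + 12 \cdot 12 \sqrt{40}\right) - 470\right) 407 = \left(\left(8 + 2 \sqrt{10} + 12 \cdot 12 \cdot 2 \sqrt{10}\right) - 470\right) 407 = \left(\left(8 + 2 \sqrt{10} + 288 \sqrt{10}\right) - 470\right) 407 = \left(\left(8 + 290 \sqrt{10}\right) - 470\right) 407 = \left(-462 + 290 \sqrt{10}\right) 407 = -188034 + 118030 \sqrt{10}$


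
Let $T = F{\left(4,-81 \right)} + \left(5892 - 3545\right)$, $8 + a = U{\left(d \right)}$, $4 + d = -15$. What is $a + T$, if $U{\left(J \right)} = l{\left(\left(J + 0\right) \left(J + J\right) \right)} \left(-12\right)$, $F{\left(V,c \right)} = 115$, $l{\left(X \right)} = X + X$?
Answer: $-14874$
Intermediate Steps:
$d = -19$ ($d = -4 - 15 = -19$)
$l{\left(X \right)} = 2 X$
$U{\left(J \right)} = - 48 J^{2}$ ($U{\left(J \right)} = 2 \left(J + 0\right) \left(J + J\right) \left(-12\right) = 2 J 2 J \left(-12\right) = 2 \cdot 2 J^{2} \left(-12\right) = 4 J^{2} \left(-12\right) = - 48 J^{2}$)
$a = -17336$ ($a = -8 - 48 \left(-19\right)^{2} = -8 - 17328 = -17336$)
$T = 2462$ ($T = 115 + \left(5892 - 3545\right) = 115 + 2347 = 2462$)
$a + T = -17336 + 2462 = -14874$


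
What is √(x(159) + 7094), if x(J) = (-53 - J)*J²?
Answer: I*√5352478 ≈ 2313.5*I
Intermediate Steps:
x(J) = J²*(-53 - J)
√(x(159) + 7094) = √(159²*(-53 - 1*159) + 7094) = √(25281*(-53 - 159) + 7094) = √(25281*(-212) + 7094) = √(-5359572 + 7094) = √(-5352478) = I*√5352478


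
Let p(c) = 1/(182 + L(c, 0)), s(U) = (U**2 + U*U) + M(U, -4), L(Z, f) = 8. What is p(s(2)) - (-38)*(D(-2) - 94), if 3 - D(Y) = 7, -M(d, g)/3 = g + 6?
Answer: -707559/190 ≈ -3724.0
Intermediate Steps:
M(d, g) = -18 - 3*g (M(d, g) = -3*(g + 6) = -3*(6 + g) = -18 - 3*g)
D(Y) = -4 (D(Y) = 3 - 1*7 = 3 - 7 = -4)
s(U) = -6 + 2*U**2 (s(U) = (U**2 + U*U) + (-18 - 3*(-4)) = (U**2 + U**2) + (-18 + 12) = 2*U**2 - 6 = -6 + 2*U**2)
p(c) = 1/190 (p(c) = 1/(182 + 8) = 1/190)
p(s(2)) - (-38)*(D(-2) - 94) = 1/190 - (-38)*(-4 - 94) = 1/190 - (-38)*(-98) = 1/190 - 1*3724 = 1/190 - 3724 = -707559/190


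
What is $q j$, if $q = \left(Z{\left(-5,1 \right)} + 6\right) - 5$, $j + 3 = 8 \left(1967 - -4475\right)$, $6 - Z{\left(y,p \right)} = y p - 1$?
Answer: $669929$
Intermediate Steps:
$Z{\left(y,p \right)} = 7 - p y$ ($Z{\left(y,p \right)} = 6 - \left(y p - 1\right) = 6 - \left(p y - 1\right) = 6 - \left(-1 + p y\right) = 7 - p y$)
$j = 51533$ ($j = -3 + 8 \left(1967 - -4475\right) = -3 + 8 \left(1967 + 4475\right) = -3 + 8 \cdot 6442 = -3 + 51536 = 51533$)
$q = 13$ ($q = \left(\left(7 - 1 \left(-5\right)\right) + 6\right) - 5 = \left(\left(7 + 5\right) + 6\right) - 5 = \left(12 + 6\right) - 5 = 18 - 5 = 13$)
$q j = 13 \cdot 51533 = 669929$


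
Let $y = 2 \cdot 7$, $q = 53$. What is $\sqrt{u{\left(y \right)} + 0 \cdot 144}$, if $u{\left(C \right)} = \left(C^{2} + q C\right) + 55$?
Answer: $\sqrt{993} \approx 31.512$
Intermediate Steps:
$y = 14$
$u{\left(C \right)} = 55 + C^{2} + 53 C$ ($u{\left(C \right)} = \left(C^{2} + 53 C\right) + 55 = 55 + C^{2} + 53 C$)
$\sqrt{u{\left(y \right)} + 0 \cdot 144} = \sqrt{\left(55 + 14^{2} + 53 \cdot 14\right) + 0 \cdot 144} = \sqrt{\left(55 + 196 + 742\right) + 0} = \sqrt{993 + 0} = \sqrt{993}$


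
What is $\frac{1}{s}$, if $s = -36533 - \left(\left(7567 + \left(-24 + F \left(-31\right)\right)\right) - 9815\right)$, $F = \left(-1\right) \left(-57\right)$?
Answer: $- \frac{1}{32494} \approx -3.0775 \cdot 10^{-5}$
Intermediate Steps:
$F = 57$
$s = -32494$ ($s = -36533 - \left(\left(7567 + \left(-24 + 57 \left(-31\right)\right)\right) - 9815\right) = -36533 - \left(\left(7567 - 1791\right) - 9815\right) = -36533 - \left(5776 - 9815\right) = -36533 - -4039 = -36533 + 4039 = -32494$)
$\frac{1}{s} = \frac{1}{-32494} = - \frac{1}{32494}$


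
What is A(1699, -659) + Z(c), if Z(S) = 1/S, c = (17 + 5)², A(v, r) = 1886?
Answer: 912825/484 ≈ 1886.0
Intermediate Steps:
c = 484 (c = 22² = 484)
A(1699, -659) + Z(c) = 1886 + 1/484 = 912825/484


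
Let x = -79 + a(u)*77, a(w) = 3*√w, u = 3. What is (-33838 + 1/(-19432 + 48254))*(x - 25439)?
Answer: 12443582655765/14411 - 225289410885*√3/28822 ≈ 8.4994e+8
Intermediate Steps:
x = -79 + 231*√3 (x = -79 + (3*√3)*77 = -79 + 231*√3 ≈ 321.10)
(-33838 + 1/(-19432 + 48254))*(x - 25439) = (-33838 + 1/(-19432 + 48254))*((-79 + 231*√3) - 25439) = (-33838 + 1/28822)*(-25518 + 231*√3) = -975278835*(-25518 + 231*√3)/28822 = 12443582655765/14411 - 225289410885*√3/28822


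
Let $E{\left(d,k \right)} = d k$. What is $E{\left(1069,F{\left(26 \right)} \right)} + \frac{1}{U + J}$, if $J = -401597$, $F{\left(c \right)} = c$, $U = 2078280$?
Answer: $\frac{46601727303}{1676683} \approx 27794.0$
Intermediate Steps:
$E{\left(1069,F{\left(26 \right)} \right)} + \frac{1}{U + J} = 1069 \cdot 26 + \frac{1}{2078280 - 401597} = 27794 + \frac{1}{1676683} = \frac{46601727303}{1676683}$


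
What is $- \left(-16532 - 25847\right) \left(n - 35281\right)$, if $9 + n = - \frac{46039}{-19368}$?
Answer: $- \frac{28963956410099}{19368} \approx -1.4955 \cdot 10^{9}$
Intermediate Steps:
$n = - \frac{128273}{19368}$ ($n = -9 - \frac{46039}{-19368} = -9 - - \frac{46039}{19368} = -9 + \frac{46039}{19368} = - \frac{128273}{19368} \approx -6.6229$)
$- \left(-16532 - 25847\right) \left(n - 35281\right) = - \left(-16532 - 25847\right) \left(- \frac{128273}{19368} - 35281\right) = - \left(-42379\right) \left(- \frac{128273}{19368} - 35281\right) = - \frac{\left(-42379\right) \left(-683450681\right)}{19368} = \left(-1\right) \frac{28963956410099}{19368} = - \frac{28963956410099}{19368}$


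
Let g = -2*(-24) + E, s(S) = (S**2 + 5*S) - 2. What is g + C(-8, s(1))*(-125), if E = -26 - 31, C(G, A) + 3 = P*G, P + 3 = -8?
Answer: -10634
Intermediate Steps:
P = -11 (P = -3 - 8 = -11)
s(S) = -2 + S**2 + 5*S
C(G, A) = -3 - 11*G
E = -57
g = -9 (g = -2*(-24) - 57 = 48 - 57 = -9)
g + C(-8, s(1))*(-125) = -9 + (-3 - 11*(-8))*(-125) = -9 + (-3 + 88)*(-125) = -9 + 85*(-125) = -9 - 10625 = -10634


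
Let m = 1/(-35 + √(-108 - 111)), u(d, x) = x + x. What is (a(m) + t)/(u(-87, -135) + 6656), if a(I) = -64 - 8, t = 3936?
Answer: 1932/3193 ≈ 0.60507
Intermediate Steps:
u(d, x) = 2*x
m = 1/(-35 + I*√219) (m = 1/(-35 + √(-219)) = 1/(-35 + I*√219) ≈ -0.024238 - 0.010248*I)
a(I) = -72
(a(m) + t)/(u(-87, -135) + 6656) = (-72 + 3936)/(2*(-135) + 6656) = 3864/(-270 + 6656) = 3864/6386 = 3864*(1/6386) = 1932/3193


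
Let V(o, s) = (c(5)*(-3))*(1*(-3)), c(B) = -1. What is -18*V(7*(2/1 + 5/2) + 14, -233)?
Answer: 162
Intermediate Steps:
V(o, s) = -9 (V(o, s) = (-1*(-3))*(1*(-3)) = 3*(-3) = -9)
-18*V(7*(2/1 + 5/2) + 14, -233) = -18*(-9) = 162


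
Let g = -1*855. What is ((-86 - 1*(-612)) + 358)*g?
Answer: -755820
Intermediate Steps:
g = -855
((-86 - 1*(-612)) + 358)*g = ((-86 - 1*(-612)) + 358)*(-855) = ((-86 + 612) + 358)*(-855) = (526 + 358)*(-855) = 884*(-855) = -755820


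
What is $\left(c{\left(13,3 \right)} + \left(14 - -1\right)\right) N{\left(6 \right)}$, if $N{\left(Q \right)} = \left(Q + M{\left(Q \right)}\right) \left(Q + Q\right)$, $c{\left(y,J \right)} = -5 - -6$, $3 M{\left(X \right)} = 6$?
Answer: $1536$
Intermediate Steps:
$M{\left(X \right)} = 2$ ($M{\left(X \right)} = \frac{1}{3} \cdot 6 = 2$)
$c{\left(y,J \right)} = 1$ ($c{\left(y,J \right)} = -5 + 6 = 1$)
$N{\left(Q \right)} = 2 Q \left(2 + Q\right)$ ($N{\left(Q \right)} = \left(Q + 2\right) \left(Q + Q\right) = \left(2 + Q\right) 2 Q = 2 Q \left(2 + Q\right)$)
$\left(c{\left(13,3 \right)} + \left(14 - -1\right)\right) N{\left(6 \right)} = \left(1 + \left(14 - -1\right)\right) 2 \cdot 6 \left(2 + 6\right) = \left(1 + \left(14 + 1\right)\right) 2 \cdot 6 \cdot 8 = \left(1 + 15\right) 96 = 16 \cdot 96 = 1536$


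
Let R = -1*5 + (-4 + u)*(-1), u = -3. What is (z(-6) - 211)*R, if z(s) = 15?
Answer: -392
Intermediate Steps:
R = 2 (R = -1*5 + (-4 - 3)*(-1) = -5 - 7*(-1) = -5 + 7 = 2)
(z(-6) - 211)*R = (15 - 211)*2 = -196*2 = -392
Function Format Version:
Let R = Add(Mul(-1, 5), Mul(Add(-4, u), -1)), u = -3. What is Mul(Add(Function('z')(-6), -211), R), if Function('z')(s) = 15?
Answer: -392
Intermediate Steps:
R = 2 (R = Add(Mul(-1, 5), Mul(Add(-4, -3), -1)) = Add(-5, Mul(-7, -1)) = Add(-5, 7) = 2)
Mul(Add(Function('z')(-6), -211), R) = Mul(Add(15, -211), 2) = Mul(-196, 2) = -392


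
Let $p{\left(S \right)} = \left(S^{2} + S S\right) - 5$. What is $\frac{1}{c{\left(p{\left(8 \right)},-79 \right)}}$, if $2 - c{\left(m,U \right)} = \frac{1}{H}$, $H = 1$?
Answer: $1$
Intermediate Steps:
$p{\left(S \right)} = -5 + 2 S^{2}$ ($p{\left(S \right)} = \left(S^{2} + S^{2}\right) - 5 = 2 S^{2} - 5 = -5 + 2 S^{2}$)
$c{\left(m,U \right)} = 1$ ($c{\left(m,U \right)} = 2 - 1^{-1} = 2 - 1 = 1$)
$\frac{1}{c{\left(p{\left(8 \right)},-79 \right)}} = 1^{-1} = 1$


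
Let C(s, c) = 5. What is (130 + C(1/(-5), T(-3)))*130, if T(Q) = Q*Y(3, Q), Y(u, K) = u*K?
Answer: 17550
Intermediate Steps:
Y(u, K) = K*u
T(Q) = 3*Q² (T(Q) = Q*(Q*3) = Q*(3*Q) = 3*Q²)
(130 + C(1/(-5), T(-3)))*130 = (130 + 5)*130 = 135*130 = 17550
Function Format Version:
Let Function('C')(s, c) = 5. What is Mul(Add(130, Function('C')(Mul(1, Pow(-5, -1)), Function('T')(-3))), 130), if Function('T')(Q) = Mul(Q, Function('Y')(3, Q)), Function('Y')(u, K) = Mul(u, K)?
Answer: 17550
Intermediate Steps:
Function('Y')(u, K) = Mul(K, u)
Function('T')(Q) = Mul(3, Pow(Q, 2)) (Function('T')(Q) = Mul(Q, Mul(Q, 3)) = Mul(Q, Mul(3, Q)) = Mul(3, Pow(Q, 2)))
Mul(Add(130, Function('C')(Mul(1, Pow(-5, -1)), Function('T')(-3))), 130) = Mul(Add(130, 5), 130) = Mul(135, 130) = 17550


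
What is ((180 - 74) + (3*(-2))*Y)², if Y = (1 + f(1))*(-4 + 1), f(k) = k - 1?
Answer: 15376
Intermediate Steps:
f(k) = -1 + k
Y = -3 (Y = (1 + (-1 + 1))*(-4 + 1) = (1 + 0)*(-3) = 1*(-3) = -3)
((180 - 74) + (3*(-2))*Y)² = ((180 - 74) + (3*(-2))*(-3))² = (106 - 6*(-3))² = (106 + 18)² = 124² = 15376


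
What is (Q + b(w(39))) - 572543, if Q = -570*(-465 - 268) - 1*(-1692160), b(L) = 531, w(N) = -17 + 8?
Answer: 1537958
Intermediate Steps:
w(N) = -9
Q = 2109970 (Q = -570*(-733) + 1692160 = 417810 + 1692160 = 2109970)
(Q + b(w(39))) - 572543 = (2109970 + 531) - 572543 = 2110501 - 572543 = 1537958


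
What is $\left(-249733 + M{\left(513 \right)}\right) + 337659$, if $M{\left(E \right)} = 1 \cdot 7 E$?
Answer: $91517$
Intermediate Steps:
$M{\left(E \right)} = 7 E$
$\left(-249733 + M{\left(513 \right)}\right) + 337659 = \left(-249733 + 7 \cdot 513\right) + 337659 = \left(-249733 + 3591\right) + 337659 = -246142 + 337659 = 91517$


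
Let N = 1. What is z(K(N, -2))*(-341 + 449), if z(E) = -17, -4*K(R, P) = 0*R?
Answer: -1836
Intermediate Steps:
K(R, P) = 0 (K(R, P) = -0*R = -¼*0 = 0)
z(K(N, -2))*(-341 + 449) = -17*(-341 + 449) = -17*108 = -1836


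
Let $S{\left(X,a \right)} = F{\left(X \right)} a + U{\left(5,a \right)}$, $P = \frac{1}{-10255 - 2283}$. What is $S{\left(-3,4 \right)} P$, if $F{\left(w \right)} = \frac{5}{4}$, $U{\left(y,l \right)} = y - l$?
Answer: $- \frac{3}{6269} \approx -0.00047855$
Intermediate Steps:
$P = - \frac{1}{12538}$ ($P = \frac{1}{-12538} = - \frac{1}{12538} \approx -7.9758 \cdot 10^{-5}$)
$F{\left(w \right)} = \frac{5}{4}$ ($F{\left(w \right)} = 5 \cdot \frac{1}{4} = \frac{5}{4}$)
$S{\left(X,a \right)} = 5 + \frac{a}{4}$ ($S{\left(X,a \right)} = \frac{5 a}{4} - \left(-5 + a\right) = 5 + \frac{a}{4}$)
$S{\left(-3,4 \right)} P = \left(5 + \frac{1}{4} \cdot 4\right) \left(- \frac{1}{12538}\right) = \left(5 + 1\right) \left(- \frac{1}{12538}\right) = 6 \left(- \frac{1}{12538}\right) = - \frac{3}{6269}$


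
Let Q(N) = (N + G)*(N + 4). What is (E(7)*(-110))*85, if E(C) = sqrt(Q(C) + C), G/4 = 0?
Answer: -18700*sqrt(21) ≈ -85694.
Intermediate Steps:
G = 0 (G = 4*0 = 0)
Q(N) = N*(4 + N) (Q(N) = (N + 0)*(N + 4) = N*(4 + N))
E(C) = sqrt(C + C*(4 + C)) (E(C) = sqrt(C*(4 + C) + C) = sqrt(C + C*(4 + C)))
(E(7)*(-110))*85 = (sqrt(7*(5 + 7))*(-110))*85 = (sqrt(7*12)*(-110))*85 = (sqrt(84)*(-110))*85 = ((2*sqrt(21))*(-110))*85 = -220*sqrt(21)*85 = -18700*sqrt(21)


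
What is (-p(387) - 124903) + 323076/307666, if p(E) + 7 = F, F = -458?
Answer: -19142509316/153833 ≈ -1.2444e+5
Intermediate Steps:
p(E) = -465 (p(E) = -7 - 458 = -465)
(-p(387) - 124903) + 323076/307666 = (-1*(-465) - 124903) + 323076/307666 = (465 - 124903) + 323076*(1/307666) = -124438 + 161538/153833 = -19142509316/153833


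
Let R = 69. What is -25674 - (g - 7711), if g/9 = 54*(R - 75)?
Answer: -15047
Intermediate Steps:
g = -2916 (g = 9*(54*(69 - 75)) = 9*(54*(-6)) = 9*(-324) = -2916)
-25674 - (g - 7711) = -25674 - (-2916 - 7711) = -25674 - 1*(-10627) = -25674 + 10627 = -15047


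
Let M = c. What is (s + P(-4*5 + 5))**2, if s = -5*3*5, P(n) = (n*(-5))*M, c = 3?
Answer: 22500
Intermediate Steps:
M = 3
P(n) = -15*n (P(n) = (n*(-5))*3 = -5*n*3 = -15*n)
s = -75 (s = -15*5 = -75)
(s + P(-4*5 + 5))**2 = (-75 - 15*(-4*5 + 5))**2 = (-75 - 15*(-20 + 5))**2 = (-75 - 15*(-15))**2 = (-75 + 225)**2 = 150**2 = 22500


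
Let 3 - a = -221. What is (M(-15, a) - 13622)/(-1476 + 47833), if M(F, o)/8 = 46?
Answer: -13254/46357 ≈ -0.28591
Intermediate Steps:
a = 224 (a = 3 - 1*(-221) = 3 + 221 = 224)
M(F, o) = 368 (M(F, o) = 8*46 = 368)
(M(-15, a) - 13622)/(-1476 + 47833) = (368 - 13622)/(-1476 + 47833) = -13254/46357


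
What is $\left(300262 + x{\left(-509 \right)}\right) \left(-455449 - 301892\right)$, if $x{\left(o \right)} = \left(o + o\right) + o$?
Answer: $-226244263635$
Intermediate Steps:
$x{\left(o \right)} = 3 o$ ($x{\left(o \right)} = 2 o + o = 3 o$)
$\left(300262 + x{\left(-509 \right)}\right) \left(-455449 - 301892\right) = \left(300262 + 3 \left(-509\right)\right) \left(-455449 - 301892\right) = \left(300262 - 1527\right) \left(-455449 - 301892\right) = 298735 \left(-757341\right) = -226244263635$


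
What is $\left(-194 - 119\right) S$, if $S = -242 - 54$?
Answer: $92648$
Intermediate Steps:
$S = -296$
$\left(-194 - 119\right) S = \left(-194 - 119\right) \left(-296\right) = \left(-313\right) \left(-296\right) = 92648$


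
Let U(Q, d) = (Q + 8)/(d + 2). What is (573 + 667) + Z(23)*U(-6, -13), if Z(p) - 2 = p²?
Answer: 12578/11 ≈ 1143.5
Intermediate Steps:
U(Q, d) = (8 + Q)/(2 + d)
Z(p) = 2 + p²
(573 + 667) + Z(23)*U(-6, -13) = (573 + 667) + (2 + 23²)*((8 - 6)/(2 - 13)) = 1240 + (2 + 529)*(2/(-11)) = 1240 + 531*(-1/11*2) = 1240 + 531*(-2/11) = 1240 - 1062/11 = 12578/11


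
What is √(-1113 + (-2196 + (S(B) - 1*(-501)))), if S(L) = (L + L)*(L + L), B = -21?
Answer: 6*I*√29 ≈ 32.311*I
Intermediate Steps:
S(L) = 4*L² (S(L) = (2*L)*(2*L) = 4*L²)
√(-1113 + (-2196 + (S(B) - 1*(-501)))) = √(-1113 + (-2196 + (4*(-21)² - 1*(-501)))) = √(-1113 + (-2196 + (4*441 + 501))) = √(-1113 + (-2196 + (1764 + 501))) = √(-1113 + (-2196 + 2265)) = √(-1113 + 69) = √(-1044) = 6*I*√29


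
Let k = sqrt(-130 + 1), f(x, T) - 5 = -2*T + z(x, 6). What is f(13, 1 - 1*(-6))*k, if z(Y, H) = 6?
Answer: -3*I*sqrt(129) ≈ -34.073*I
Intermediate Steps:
f(x, T) = 11 - 2*T (f(x, T) = 5 + (-2*T + 6) = 5 + (6 - 2*T) = 11 - 2*T)
k = I*sqrt(129) (k = sqrt(-129) = I*sqrt(129) ≈ 11.358*I)
f(13, 1 - 1*(-6))*k = (11 - 2*(1 - 1*(-6)))*(I*sqrt(129)) = (11 - 2*(1 + 6))*(I*sqrt(129)) = (11 - 2*7)*(I*sqrt(129)) = (11 - 14)*(I*sqrt(129)) = -3*I*sqrt(129)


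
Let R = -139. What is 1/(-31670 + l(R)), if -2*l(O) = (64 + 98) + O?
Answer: -2/63363 ≈ -3.1564e-5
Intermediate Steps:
l(O) = -81 - O/2 (l(O) = -((64 + 98) + O)/2 = -(162 + O)/2 = -81 - O/2)
1/(-31670 + l(R)) = 1/(-31670 + (-81 - ½*(-139))) = 1/(-31670 + (-81 + 139/2)) = 1/(-31670 - 23/2) = 1/(-63363/2) = -2/63363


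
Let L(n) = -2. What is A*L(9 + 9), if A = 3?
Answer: -6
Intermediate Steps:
A*L(9 + 9) = 3*(-2) = -6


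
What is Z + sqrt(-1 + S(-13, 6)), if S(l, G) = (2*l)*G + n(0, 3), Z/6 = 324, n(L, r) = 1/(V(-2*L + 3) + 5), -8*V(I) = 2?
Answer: 1944 + 3*I*sqrt(6289)/19 ≈ 1944.0 + 12.522*I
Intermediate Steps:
V(I) = -1/4 (V(I) = -1/8*2 = -1/4)
n(L, r) = 4/19 (n(L, r) = 1/(-1/4 + 5) = 1/(19/4) = 4/19)
Z = 1944 (Z = 6*324 = 1944)
S(l, G) = 4/19 + 2*G*l (S(l, G) = (2*l)*G + 4/19 = 2*G*l + 4/19 = 4/19 + 2*G*l)
Z + sqrt(-1 + S(-13, 6)) = 1944 + sqrt(-1 + (4/19 + 2*6*(-13))) = 1944 + sqrt(-1 + (4/19 - 156)) = 1944 + sqrt(-1 - 2960/19) = 1944 + sqrt(-2979/19) = 1944 + 3*I*sqrt(6289)/19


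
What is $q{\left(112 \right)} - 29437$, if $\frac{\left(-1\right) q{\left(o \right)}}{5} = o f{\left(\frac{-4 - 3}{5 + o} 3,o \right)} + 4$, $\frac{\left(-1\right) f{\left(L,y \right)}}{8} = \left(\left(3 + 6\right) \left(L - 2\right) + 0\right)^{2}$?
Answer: $\frac{286333767}{169} \approx 1.6943 \cdot 10^{6}$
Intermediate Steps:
$f{\left(L,y \right)} = - 8 \left(-18 + 9 L\right)^{2}$ ($f{\left(L,y \right)} = - 8 \left(\left(3 + 6\right) \left(L - 2\right) + 0\right)^{2} = - 8 \left(9 \left(-2 + L\right) + 0\right)^{2} = - 8 \left(\left(-18 + 9 L\right) + 0\right)^{2} = - 8 \left(-18 + 9 L\right)^{2}$)
$q{\left(o \right)} = -20 + 3240 o \left(-2 - \frac{21}{5 + o}\right)^{2}$ ($q{\left(o \right)} = - 5 \left(o \left(- 648 \left(-2 + \frac{-4 - 3}{5 + o} 3\right)^{2}\right) + 4\right) = - 5 \left(o \left(- 648 \left(-2 + - \frac{7}{5 + o} 3\right)^{2}\right) + 4\right) = - 5 \left(o \left(- 648 \left(-2 - \frac{21}{5 + o}\right)^{2}\right) + 4\right) = - 5 \left(- 648 o \left(-2 - \frac{21}{5 + o}\right)^{2} + 4\right) = - 5 \left(4 - 648 o \left(-2 - \frac{21}{5 + o}\right)^{2}\right) = -20 + 3240 o \left(-2 - \frac{21}{5 + o}\right)^{2}$)
$q{\left(112 \right)} - 29437 = \left(-20 + 3240 \cdot 112 \frac{1}{\left(5 + 112\right)^{2}} \left(31 + 2 \cdot 112\right)^{2}\right) - 29437 = \left(-20 + 3240 \cdot 112 \cdot \frac{1}{13689} \left(31 + 224\right)^{2}\right) - 29437 = \left(-20 + 3240 \cdot 112 \cdot \frac{1}{13689} \cdot 255^{2}\right) - 29437 = \left(-20 + 3240 \cdot 112 \cdot \frac{1}{13689} \cdot 65025\right) - 29437 = \left(-20 + \frac{291312000}{169}\right) - 29437 = \frac{291308620}{169} - 29437 = \frac{286333767}{169}$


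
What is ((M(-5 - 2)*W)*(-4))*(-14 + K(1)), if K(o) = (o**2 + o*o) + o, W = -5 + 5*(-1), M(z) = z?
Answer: 3080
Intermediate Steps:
W = -10 (W = -5 - 5 = -10)
K(o) = o + 2*o**2 (K(o) = (o**2 + o**2) + o = 2*o**2 + o = o + 2*o**2)
((M(-5 - 2)*W)*(-4))*(-14 + K(1)) = (((-5 - 2)*(-10))*(-4))*(-14 + 1*(1 + 2*1)) = (-7*(-10)*(-4))*(-14 + 1*(1 + 2)) = (70*(-4))*(-14 + 1*3) = -280*(-14 + 3) = -280*(-11) = 3080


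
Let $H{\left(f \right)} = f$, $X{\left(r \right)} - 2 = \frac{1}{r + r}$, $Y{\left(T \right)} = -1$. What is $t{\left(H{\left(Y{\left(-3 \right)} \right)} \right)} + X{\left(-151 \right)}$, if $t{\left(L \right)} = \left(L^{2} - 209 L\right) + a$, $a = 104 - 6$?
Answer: $\frac{93619}{302} \approx 310.0$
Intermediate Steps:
$a = 98$ ($a = 104 - 6 = 98$)
$X{\left(r \right)} = 2 + \frac{1}{2 r}$ ($X{\left(r \right)} = 2 + \frac{1}{r + r} = 2 + \frac{1}{2 r}$)
$t{\left(L \right)} = 98 + L^{2} - 209 L$ ($t{\left(L \right)} = \left(L^{2} - 209 L\right) + 98 = 98 + L^{2} - 209 L$)
$t{\left(H{\left(Y{\left(-3 \right)} \right)} \right)} + X{\left(-151 \right)} = \left(98 + \left(-1\right)^{2} - -209\right) + \left(2 + \frac{1}{2 \left(-151\right)}\right) = \left(98 + 1 + 209\right) + \left(2 + \frac{1}{2} \left(- \frac{1}{151}\right)\right) = 308 + \left(2 - \frac{1}{302}\right) = 308 + \frac{603}{302} = \frac{93619}{302}$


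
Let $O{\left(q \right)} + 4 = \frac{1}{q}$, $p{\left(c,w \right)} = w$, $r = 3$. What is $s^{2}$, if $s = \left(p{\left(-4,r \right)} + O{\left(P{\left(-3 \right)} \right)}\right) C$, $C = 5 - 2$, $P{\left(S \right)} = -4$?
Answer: $\frac{225}{16} \approx 14.063$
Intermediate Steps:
$O{\left(q \right)} = -4 + \frac{1}{q}$
$C = 3$
$s = - \frac{15}{4}$ ($s = \left(3 - \left(4 - \frac{1}{-4}\right)\right) 3 = \left(3 - \frac{17}{4}\right) 3 = \left(- \frac{5}{4}\right) 3 = - \frac{15}{4} \approx -3.75$)
$s^{2} = \left(- \frac{15}{4}\right)^{2} = \frac{225}{16}$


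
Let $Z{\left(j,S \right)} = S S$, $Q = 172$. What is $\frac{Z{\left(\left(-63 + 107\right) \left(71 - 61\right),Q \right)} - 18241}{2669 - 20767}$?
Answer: $- \frac{11343}{18098} \approx -0.62675$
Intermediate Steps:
$Z{\left(j,S \right)} = S^{2}$
$\frac{Z{\left(\left(-63 + 107\right) \left(71 - 61\right),Q \right)} - 18241}{2669 - 20767} = \frac{172^{2} - 18241}{2669 - 20767} = \frac{29584 - 18241}{-18098} = 11343 \left(- \frac{1}{18098}\right) = - \frac{11343}{18098}$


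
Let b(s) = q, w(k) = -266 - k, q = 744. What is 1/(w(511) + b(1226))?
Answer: -1/33 ≈ -0.030303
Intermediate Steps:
b(s) = 744
1/(w(511) + b(1226)) = 1/((-266 - 1*511) + 744) = 1/((-266 - 511) + 744) = 1/(-777 + 744) = 1/(-33) = -1/33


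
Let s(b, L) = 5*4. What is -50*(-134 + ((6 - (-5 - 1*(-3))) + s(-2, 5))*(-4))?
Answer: 12300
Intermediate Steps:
s(b, L) = 20
-50*(-134 + ((6 - (-5 - 1*(-3))) + s(-2, 5))*(-4)) = -50*(-134 + ((6 - (-5 - 1*(-3))) + 20)*(-4)) = -50*(-134 + ((6 - (-5 + 3)) + 20)*(-4)) = -50*(-134 + ((6 - 1*(-2)) + 20)*(-4)) = -50*(-134 + ((6 + 2) + 20)*(-4)) = -50*(-134 + (8 + 20)*(-4)) = -50*(-134 + 28*(-4)) = -50*(-134 - 112) = -50*(-246) = 12300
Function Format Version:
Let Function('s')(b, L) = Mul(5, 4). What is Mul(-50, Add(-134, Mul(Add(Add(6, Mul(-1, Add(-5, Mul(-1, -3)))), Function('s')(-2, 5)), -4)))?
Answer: 12300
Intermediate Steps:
Function('s')(b, L) = 20
Mul(-50, Add(-134, Mul(Add(Add(6, Mul(-1, Add(-5, Mul(-1, -3)))), Function('s')(-2, 5)), -4))) = Mul(-50, Add(-134, Mul(Add(Add(6, Mul(-1, Add(-5, Mul(-1, -3)))), 20), -4))) = Mul(-50, Add(-134, Mul(Add(Add(6, Mul(-1, Add(-5, 3))), 20), -4))) = Mul(-50, Add(-134, Mul(Add(Add(6, Mul(-1, -2)), 20), -4))) = Mul(-50, Add(-134, Mul(Add(Add(6, 2), 20), -4))) = Mul(-50, Add(-134, Mul(Add(8, 20), -4))) = Mul(-50, Add(-134, Mul(28, -4))) = Mul(-50, Add(-134, -112)) = Mul(-50, -246) = 12300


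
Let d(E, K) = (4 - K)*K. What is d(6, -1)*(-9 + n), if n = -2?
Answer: 55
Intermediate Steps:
d(E, K) = K*(4 - K)
d(6, -1)*(-9 + n) = (-(4 - 1*(-1)))*(-9 - 2) = -(4 + 1)*(-11) = -1*5*(-11) = -5*(-11) = 55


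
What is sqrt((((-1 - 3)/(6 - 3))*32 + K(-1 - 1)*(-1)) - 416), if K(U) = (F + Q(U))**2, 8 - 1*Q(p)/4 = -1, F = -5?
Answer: I*sqrt(12777)/3 ≈ 37.678*I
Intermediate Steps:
Q(p) = 36 (Q(p) = 32 - 4*(-1) = 32 + 4 = 36)
K(U) = 961 (K(U) = (-5 + 36)**2 = 31**2 = 961)
sqrt((((-1 - 3)/(6 - 3))*32 + K(-1 - 1)*(-1)) - 416) = sqrt((((-1 - 3)/(6 - 3))*32 + 961*(-1)) - 416) = sqrt((-4/3*32 - 961) - 416) = sqrt((-128/3 - 961) - 416) = sqrt(-3011/3 - 416) = sqrt(-4259/3) = I*sqrt(12777)/3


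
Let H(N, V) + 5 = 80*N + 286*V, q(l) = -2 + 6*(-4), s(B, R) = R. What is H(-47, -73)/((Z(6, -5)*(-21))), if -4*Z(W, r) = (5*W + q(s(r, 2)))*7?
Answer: -24643/147 ≈ -167.64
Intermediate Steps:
q(l) = -26 (q(l) = -2 - 24 = -26)
H(N, V) = -5 + 80*N + 286*V (H(N, V) = -5 + (80*N + 286*V) = -5 + 80*N + 286*V)
Z(W, r) = 91/2 - 35*W/4 (Z(W, r) = -(5*W - 26)*7/4 = -(-26 + 5*W)*7/4 = -(-182 + 35*W)/4 = 91/2 - 35*W/4)
H(-47, -73)/((Z(6, -5)*(-21))) = (-5 + 80*(-47) + 286*(-73))/(((91/2 - 35/4*6)*(-21))) = (-5 - 3760 - 20878)/(((91/2 - 105/2)*(-21))) = -24643/((-7*(-21))) = -24643/147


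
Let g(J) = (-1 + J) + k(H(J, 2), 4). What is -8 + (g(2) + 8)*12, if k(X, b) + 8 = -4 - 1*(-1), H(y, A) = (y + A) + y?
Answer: -32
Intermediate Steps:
H(y, A) = A + 2*y (H(y, A) = (A + y) + y = A + 2*y)
k(X, b) = -11 (k(X, b) = -8 + (-4 - 1*(-1)) = -8 + (-4 + 1) = -8 - 3 = -11)
g(J) = -12 + J (g(J) = (-1 + J) - 11 = -12 + J)
-8 + (g(2) + 8)*12 = -8 + ((-12 + 2) + 8)*12 = -8 + (-10 + 8)*12 = -8 - 2*12 = -8 - 24 = -32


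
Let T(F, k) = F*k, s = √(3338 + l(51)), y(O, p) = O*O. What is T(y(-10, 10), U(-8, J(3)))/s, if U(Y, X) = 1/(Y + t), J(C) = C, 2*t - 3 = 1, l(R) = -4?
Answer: -25*√3334/5001 ≈ -0.28865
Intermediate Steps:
t = 2 (t = 3/2 + (½)*1 = 3/2 + ½ = 2)
y(O, p) = O²
U(Y, X) = 1/(2 + Y) (U(Y, X) = 1/(Y + 2) = 1/(2 + Y))
s = √3334 (s = √(3338 - 4) = √3334 ≈ 57.741)
T(y(-10, 10), U(-8, J(3)))/s = ((-10)²/(2 - 8))/(√3334) = (100/(-6))*(√3334/3334) = (100*(-⅙))*(√3334/3334) = -25*√3334/5001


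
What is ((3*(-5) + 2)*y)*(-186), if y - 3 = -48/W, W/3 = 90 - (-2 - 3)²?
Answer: 33294/5 ≈ 6658.8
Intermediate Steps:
W = 195 (W = 3*(90 - (-2 - 3)²) = 3*(90 - 1*(-5)²) = 3*(90 - 1*25) = 3*(90 - 25) = 3*65 = 195)
y = 179/65 (y = 3 - 48/195 = 3 - 48*1/195 = 3 - 16/65 = 179/65 ≈ 2.7538)
((3*(-5) + 2)*y)*(-186) = ((3*(-5) + 2)*(179/65))*(-186) = ((-15 + 2)*(179/65))*(-186) = -13*179/65*(-186) = -179/5*(-186) = 33294/5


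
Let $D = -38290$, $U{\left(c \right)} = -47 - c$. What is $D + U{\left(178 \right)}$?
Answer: $-38515$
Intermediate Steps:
$D + U{\left(178 \right)} = -38290 - 225 = -38515$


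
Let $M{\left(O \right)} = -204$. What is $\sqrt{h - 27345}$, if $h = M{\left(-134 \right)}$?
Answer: $3 i \sqrt{3061} \approx 165.98 i$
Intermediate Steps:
$h = -204$
$\sqrt{h - 27345} = \sqrt{-204 - 27345} = \sqrt{-27549} = 3 i \sqrt{3061}$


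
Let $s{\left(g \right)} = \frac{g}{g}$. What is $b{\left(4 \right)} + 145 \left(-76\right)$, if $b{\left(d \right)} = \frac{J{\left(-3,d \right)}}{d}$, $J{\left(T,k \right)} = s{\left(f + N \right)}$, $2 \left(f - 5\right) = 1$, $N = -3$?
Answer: $- \frac{44079}{4} \approx -11020.0$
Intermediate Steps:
$f = \frac{11}{2}$ ($f = 5 + \frac{1}{2} \cdot 1 = 5 + \frac{1}{2} = \frac{11}{2} \approx 5.5$)
$s{\left(g \right)} = 1$
$J{\left(T,k \right)} = 1$
$b{\left(d \right)} = \frac{1}{d}$ ($b{\left(d \right)} = 1 \frac{1}{d} = \frac{1}{d}$)
$b{\left(4 \right)} + 145 \left(-76\right) = \frac{1}{4} + 145 \left(-76\right) = \frac{1}{4} - 11020 = - \frac{44079}{4}$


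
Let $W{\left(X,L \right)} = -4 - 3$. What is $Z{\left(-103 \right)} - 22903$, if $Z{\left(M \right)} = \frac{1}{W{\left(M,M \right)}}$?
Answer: $- \frac{160322}{7} \approx -22903.0$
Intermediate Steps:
$W{\left(X,L \right)} = -7$
$Z{\left(M \right)} = - \frac{1}{7}$ ($Z{\left(M \right)} = \frac{1}{-7} = - \frac{1}{7}$)
$Z{\left(-103 \right)} - 22903 = - \frac{1}{7} - 22903 = - \frac{160322}{7}$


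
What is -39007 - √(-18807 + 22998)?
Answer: -39007 - √4191 ≈ -39072.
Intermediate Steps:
-39007 - √(-18807 + 22998) = -39007 - √4191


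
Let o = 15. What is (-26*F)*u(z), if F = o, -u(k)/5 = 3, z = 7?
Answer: 5850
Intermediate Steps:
u(k) = -15 (u(k) = -5*3 = -15)
F = 15
(-26*F)*u(z) = -26*15*(-15) = -390*(-15) = 5850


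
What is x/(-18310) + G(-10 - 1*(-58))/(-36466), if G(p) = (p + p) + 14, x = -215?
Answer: 582609/66769246 ≈ 0.0087257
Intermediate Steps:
G(p) = 14 + 2*p (G(p) = 2*p + 14 = 14 + 2*p)
x/(-18310) + G(-10 - 1*(-58))/(-36466) = -215/(-18310) + (14 + 2*(-10 - 1*(-58)))/(-36466) = -215*(-1/18310) + (14 + 2*(-10 + 58))*(-1/36466) = 43/3662 + (14 + 2*48)*(-1/36466) = 43/3662 + (14 + 96)*(-1/36466) = 43/3662 + 110*(-1/36466) = 43/3662 - 55/18233 = 582609/66769246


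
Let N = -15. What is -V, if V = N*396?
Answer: 5940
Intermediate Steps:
V = -5940 (V = -15*396 = -5940)
-V = -1*(-5940) = 5940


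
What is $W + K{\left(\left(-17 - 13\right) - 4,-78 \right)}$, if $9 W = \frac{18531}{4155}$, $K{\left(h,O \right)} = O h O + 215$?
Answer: $- \frac{858591296}{4155} \approx -2.0664 \cdot 10^{5}$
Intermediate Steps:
$K{\left(h,O \right)} = 215 + h O^{2}$ ($K{\left(h,O \right)} = h O^{2} + 215 = 215 + h O^{2}$)
$W = \frac{2059}{4155}$ ($W = \frac{18531 \cdot \frac{1}{4155}}{9} = \frac{1}{9} \cdot \frac{6177}{1385} = \frac{2059}{4155} \approx 0.49555$)
$W + K{\left(\left(-17 - 13\right) - 4,-78 \right)} = \frac{2059}{4155} + \left(215 + \left(\left(-17 - 13\right) - 4\right) \left(-78\right)^{2}\right) = \frac{2059}{4155} + \left(215 + \left(-30 - 4\right) 6084\right) = \frac{2059}{4155} + \left(215 - 206856\right) = \frac{2059}{4155} - 206641 = - \frac{858591296}{4155}$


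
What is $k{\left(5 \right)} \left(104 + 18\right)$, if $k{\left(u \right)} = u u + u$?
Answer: $3660$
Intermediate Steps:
$k{\left(u \right)} = u + u^{2}$ ($k{\left(u \right)} = u^{2} + u = u + u^{2}$)
$k{\left(5 \right)} \left(104 + 18\right) = 5 \left(1 + 5\right) \left(104 + 18\right) = 5 \cdot 6 \cdot 122 = 30 \cdot 122 = 3660$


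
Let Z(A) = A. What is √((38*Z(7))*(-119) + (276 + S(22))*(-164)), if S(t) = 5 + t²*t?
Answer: I*√1824010 ≈ 1350.6*I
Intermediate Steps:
S(t) = 5 + t³
√((38*Z(7))*(-119) + (276 + S(22))*(-164)) = √((38*7)*(-119) + (276 + (5 + 22³))*(-164)) = √(266*(-119) + (276 + (5 + 10648))*(-164)) = √(-31654 + (276 + 10653)*(-164)) = √(-31654 + 10929*(-164)) = √(-31654 - 1792356) = √(-1824010) = I*√1824010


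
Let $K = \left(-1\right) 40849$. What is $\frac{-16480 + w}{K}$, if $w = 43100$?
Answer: $- \frac{26620}{40849} \approx -0.65167$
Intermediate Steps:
$K = -40849$
$\frac{-16480 + w}{K} = \frac{-16480 + 43100}{-40849} = 26620 \left(- \frac{1}{40849}\right) = - \frac{26620}{40849}$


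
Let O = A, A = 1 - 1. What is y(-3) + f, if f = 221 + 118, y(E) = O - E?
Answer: 342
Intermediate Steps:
A = 0
O = 0
y(E) = -E (y(E) = 0 - E = -E)
f = 339
y(-3) + f = -1*(-3) + 339 = 3 + 339 = 342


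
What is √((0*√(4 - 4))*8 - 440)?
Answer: 2*I*√110 ≈ 20.976*I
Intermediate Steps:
√((0*√(4 - 4))*8 - 440) = √((0*√0)*8 - 440) = √((0*0)*8 - 440) = √(0*8 - 440) = √(0 - 440) = √(-440) = 2*I*√110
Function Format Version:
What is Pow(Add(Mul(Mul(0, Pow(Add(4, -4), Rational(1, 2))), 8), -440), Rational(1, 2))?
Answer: Mul(2, I, Pow(110, Rational(1, 2))) ≈ Mul(20.976, I)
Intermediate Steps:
Pow(Add(Mul(Mul(0, Pow(Add(4, -4), Rational(1, 2))), 8), -440), Rational(1, 2)) = Pow(Add(Mul(Mul(0, Pow(0, Rational(1, 2))), 8), -440), Rational(1, 2)) = Pow(Add(Mul(Mul(0, 0), 8), -440), Rational(1, 2)) = Pow(Add(Mul(0, 8), -440), Rational(1, 2)) = Pow(Add(0, -440), Rational(1, 2)) = Pow(-440, Rational(1, 2)) = Mul(2, I, Pow(110, Rational(1, 2)))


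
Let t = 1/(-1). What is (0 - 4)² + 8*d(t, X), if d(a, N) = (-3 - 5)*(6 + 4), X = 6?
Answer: -624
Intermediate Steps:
t = -1
d(a, N) = -80 (d(a, N) = -8*10 = -80)
(0 - 4)² + 8*d(t, X) = (0 - 4)² + 8*(-80) = (-4)² - 640 = 16 - 640 = -624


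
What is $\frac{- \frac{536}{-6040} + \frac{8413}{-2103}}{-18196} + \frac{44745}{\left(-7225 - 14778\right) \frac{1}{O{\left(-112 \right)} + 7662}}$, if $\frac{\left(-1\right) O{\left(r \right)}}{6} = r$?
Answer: $- \frac{5386791421580864729}{317844027797910} \approx -16948.0$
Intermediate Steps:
$O{\left(r \right)} = - 6 r$
$\frac{- \frac{536}{-6040} + \frac{8413}{-2103}}{-18196} + \frac{44745}{\left(-7225 - 14778\right) \frac{1}{O{\left(-112 \right)} + 7662}} = \frac{- \frac{536}{-6040} + \frac{8413}{-2103}}{-18196} + \frac{44745}{\left(-7225 - 14778\right) \frac{1}{\left(-6\right) \left(-112\right) + 7662}} = \left(\left(-536\right) \left(- \frac{1}{6040}\right) + 8413 \left(- \frac{1}{2103}\right)\right) \left(- \frac{1}{18196}\right) + \frac{44745}{\left(-22003\right) \frac{1}{672 + 7662}} = \left(\frac{67}{755} - \frac{8413}{2103}\right) \left(- \frac{1}{18196}\right) + \frac{44745}{\left(-22003\right) \frac{1}{8334}} = \left(- \frac{6210914}{1587765}\right) \left(- \frac{1}{18196}\right) + \frac{44745}{\left(-22003\right) \frac{1}{8334}} = \frac{3105457}{14445485970} + \frac{44745}{- \frac{22003}{8334}} = \frac{3105457}{14445485970} + 44745 \left(- \frac{8334}{22003}\right) = \frac{3105457}{14445485970} - \frac{372904830}{22003} = - \frac{5386791421580864729}{317844027797910}$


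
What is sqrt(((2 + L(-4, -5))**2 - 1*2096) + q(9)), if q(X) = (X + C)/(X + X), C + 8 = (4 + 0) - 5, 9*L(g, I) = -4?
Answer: 2*I*sqrt(42395)/9 ≈ 45.756*I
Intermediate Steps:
L(g, I) = -4/9 (L(g, I) = (1/9)*(-4) = -4/9)
C = -9 (C = -8 + ((4 + 0) - 5) = -8 + (4 - 5) = -8 - 1 = -9)
q(X) = (-9 + X)/(2*X) (q(X) = (X - 9)/(X + X) = (-9 + X)/((2*X)) = (-9 + X)*(1/(2*X)) = (-9 + X)/(2*X))
sqrt(((2 + L(-4, -5))**2 - 1*2096) + q(9)) = sqrt(((2 - 4/9)**2 - 1*2096) + (1/2)*(-9 + 9)/9) = sqrt(((14/9)**2 - 2096) + (1/2)*(1/9)*0) = sqrt((196/81 - 2096) + 0) = sqrt(-169580/81 + 0) = sqrt(-169580/81) = 2*I*sqrt(42395)/9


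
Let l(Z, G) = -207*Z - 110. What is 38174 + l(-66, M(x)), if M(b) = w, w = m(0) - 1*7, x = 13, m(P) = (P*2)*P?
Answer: 51726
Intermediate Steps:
m(P) = 2*P**2 (m(P) = (2*P)*P = 2*P**2)
w = -7 (w = 2*0**2 - 1*7 = 2*0 - 7 = 0 - 7 = -7)
M(b) = -7
l(Z, G) = -110 - 207*Z
38174 + l(-66, M(x)) = 38174 + (-110 - 207*(-66)) = 38174 + (-110 + 13662) = 38174 + 13552 = 51726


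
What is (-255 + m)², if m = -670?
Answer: 855625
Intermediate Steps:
(-255 + m)² = (-255 - 670)² = (-925)² = 855625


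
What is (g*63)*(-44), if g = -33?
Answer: 91476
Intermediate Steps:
(g*63)*(-44) = -33*63*(-44) = -2079*(-44) = 91476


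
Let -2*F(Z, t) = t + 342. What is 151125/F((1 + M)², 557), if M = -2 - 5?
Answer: -9750/29 ≈ -336.21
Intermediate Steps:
M = -7
F(Z, t) = -171 - t/2 (F(Z, t) = -(t + 342)/2 = -(342 + t)/2 = -171 - t/2)
151125/F((1 + M)², 557) = 151125/(-171 - ½*557) = 151125/(-171 - 557/2) = 151125/(-899/2) = 151125*(-2/899) = -9750/29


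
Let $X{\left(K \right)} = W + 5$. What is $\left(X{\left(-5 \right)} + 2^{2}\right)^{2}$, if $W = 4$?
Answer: $169$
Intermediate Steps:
$X{\left(K \right)} = 9$ ($X{\left(K \right)} = 4 + 5 = 9$)
$\left(X{\left(-5 \right)} + 2^{2}\right)^{2} = \left(9 + 2^{2}\right)^{2} = \left(9 + 4\right)^{2} = 13^{2} = 169$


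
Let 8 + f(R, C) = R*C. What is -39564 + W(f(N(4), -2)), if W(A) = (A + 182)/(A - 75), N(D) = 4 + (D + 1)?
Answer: -3996120/101 ≈ -39566.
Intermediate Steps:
N(D) = 5 + D (N(D) = 4 + (1 + D) = 5 + D)
f(R, C) = -8 + C*R (f(R, C) = -8 + R*C = -8 + C*R)
W(A) = (182 + A)/(-75 + A)
-39564 + W(f(N(4), -2)) = -39564 + (182 + (-8 - 2*(5 + 4)))/(-75 + (-8 - 2*(5 + 4))) = -39564 + (182 + (-8 - 2*9))/(-75 + (-8 - 2*9)) = -39564 + (182 + (-8 - 18))/(-75 + (-8 - 18)) = -39564 + (182 - 26)/(-75 - 26) = -39564 + 156/(-101) = -39564 - 1/101*156 = -39564 - 156/101 = -3996120/101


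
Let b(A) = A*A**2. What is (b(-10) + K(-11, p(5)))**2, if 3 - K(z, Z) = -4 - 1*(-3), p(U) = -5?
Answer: 992016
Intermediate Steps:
b(A) = A**3
K(z, Z) = 4 (K(z, Z) = 3 - (-4 - 1*(-3)) = 3 - (-4 + 3) = 3 - 1*(-1) = 3 + 1 = 4)
(b(-10) + K(-11, p(5)))**2 = ((-10)**3 + 4)**2 = (-1000 + 4)**2 = (-996)**2 = 992016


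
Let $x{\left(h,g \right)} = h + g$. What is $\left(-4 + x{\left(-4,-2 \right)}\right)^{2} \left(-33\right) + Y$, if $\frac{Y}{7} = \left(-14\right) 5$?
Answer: $-3790$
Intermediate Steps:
$x{\left(h,g \right)} = g + h$
$Y = -490$ ($Y = 7 \left(\left(-14\right) 5\right) = 7 \left(-70\right) = -490$)
$\left(-4 + x{\left(-4,-2 \right)}\right)^{2} \left(-33\right) + Y = \left(-4 - 6\right)^{2} \left(-33\right) - 490 = \left(-10\right)^{2} \left(-33\right) - 490 = 100 \left(-33\right) - 490 = -3300 - 490 = -3790$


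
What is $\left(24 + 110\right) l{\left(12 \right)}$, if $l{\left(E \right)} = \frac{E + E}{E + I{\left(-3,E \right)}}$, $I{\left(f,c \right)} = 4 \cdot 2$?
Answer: $\frac{804}{5} \approx 160.8$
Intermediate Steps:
$I{\left(f,c \right)} = 8$
$l{\left(E \right)} = \frac{2 E}{8 + E}$ ($l{\left(E \right)} = \frac{E + E}{E + 8} = \frac{2 E}{8 + E}$)
$\left(24 + 110\right) l{\left(12 \right)} = \left(24 + 110\right) 2 \cdot 12 \frac{1}{8 + 12} = 134 \cdot 2 \cdot 12 \cdot \frac{1}{20} = 134 \cdot \frac{6}{5} = \frac{804}{5}$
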